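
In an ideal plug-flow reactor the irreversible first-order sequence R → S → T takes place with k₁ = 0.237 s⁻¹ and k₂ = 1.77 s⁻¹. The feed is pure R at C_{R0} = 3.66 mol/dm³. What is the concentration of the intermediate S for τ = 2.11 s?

0.330 mol/dm³

The intermediate concentration in a first-order A→B→C sequence is C_S = k₁C_{R0}(e^(−k₁τ) − e^(−k₂τ))/(k₂−k₁).
e^(−k₁τ) = e^(−0.237×2.11) = e^(−0.5001) = 0.6065; e^(−k₂τ) = e^(−3.735) = 0.02388.
C_S = 0.237×3.66/(1.77−0.237) × (0.6065−0.02388) = 0.5658×0.5826 = 0.3297 mol/dm³.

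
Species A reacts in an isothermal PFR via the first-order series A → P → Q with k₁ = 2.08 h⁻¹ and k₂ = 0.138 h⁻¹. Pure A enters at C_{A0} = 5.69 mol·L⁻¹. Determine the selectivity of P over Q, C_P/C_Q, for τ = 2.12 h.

The intermediate concentration in a first-order A→B→C sequence is C_P = k₁C_{A0}(e^(−k₁τ) − e^(−k₂τ))/(k₂−k₁).
e^(−k₁τ) = e^(−2.08×2.12) = e^(−4.410) = 0.01216; e^(−k₂τ) = e^(−0.2926) = 0.7464.
C_P = 2.08×5.69/(0.138−2.08) × (0.01216−0.7464) = (-6.094)×(-0.7342) = 4.474 mol·L⁻¹.
C_A = C_{A0}e^(−k₁τ) = 0.06919 mol·L⁻¹, so C_Q = C_{A0}−C_A−C_P = 1.146 mol·L⁻¹; C_P/C_Q = 3.90.

3.90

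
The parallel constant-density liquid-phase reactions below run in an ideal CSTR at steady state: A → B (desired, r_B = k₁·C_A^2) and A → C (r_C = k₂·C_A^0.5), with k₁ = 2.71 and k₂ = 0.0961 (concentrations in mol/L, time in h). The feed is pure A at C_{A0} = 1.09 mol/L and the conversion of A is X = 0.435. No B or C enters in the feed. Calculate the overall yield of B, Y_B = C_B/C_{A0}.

Exit C_A = C_{A0}(1−X) = 1.09×0.565 = 0.6159 mol/L.
Rates in a CSTR are evaluated at the outlet concentration: r_B = 2.71×0.6159^2 = 1.028, r_C = 0.0961×0.6159^0.5 = 0.07542.
Fraction of consumed A going to B: r_B/(r_B+r_C) = 0.9316.
C_B = 0.9316·C_{A0}·X = 0.9316×1.09×0.435 = 0.442 mol/L; Y_B = C_B/C_{A0} = 0.405.

0.405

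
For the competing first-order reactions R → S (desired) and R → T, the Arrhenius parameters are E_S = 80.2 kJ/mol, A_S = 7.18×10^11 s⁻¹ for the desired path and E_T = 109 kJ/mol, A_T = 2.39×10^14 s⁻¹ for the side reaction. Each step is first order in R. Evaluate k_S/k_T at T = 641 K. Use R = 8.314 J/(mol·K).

With equal orders, S_{S/T} = k_S/k_T = (A_S/A_T)·exp[(E_T−E_S)/(RT)].
(E_T−E_S)/(RT) = (109−80.2)×10³/(8.314×641) = 28800/5329 = 5.404.
k_S/k_T = (7.18×10^11/2.39×10^14)·exp(5.404) = 0.003004 × 222.3 = 0.668.

0.668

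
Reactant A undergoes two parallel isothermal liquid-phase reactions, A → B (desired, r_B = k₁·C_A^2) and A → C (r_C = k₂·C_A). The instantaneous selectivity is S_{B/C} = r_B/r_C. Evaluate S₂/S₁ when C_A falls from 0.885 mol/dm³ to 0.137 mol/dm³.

S_{B/C} = (k₁/k₂)·C_A, so S₂/S₁ = (C_{A,2}/C_{A,1}).
= 0.137/0.885 = 0.155.
Selectivity toward B falls as C_A falls — high-concentration operation is favoured.

0.155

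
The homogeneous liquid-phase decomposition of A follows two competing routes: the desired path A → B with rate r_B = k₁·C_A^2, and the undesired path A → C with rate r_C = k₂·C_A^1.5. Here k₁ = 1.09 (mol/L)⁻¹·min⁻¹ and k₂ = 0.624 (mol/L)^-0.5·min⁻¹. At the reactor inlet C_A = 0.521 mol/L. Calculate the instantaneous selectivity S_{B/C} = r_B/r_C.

S_{B/C} = r_B/r_C = (k₁·C_A^2)/(k₂·C_A^1.5) = (k₁/k₂)·C_A^0.5.
= (1.09×0.5210^2) / (0.624×0.5210^1.5) = 0.2959/0.2347 = 1.26.

1.26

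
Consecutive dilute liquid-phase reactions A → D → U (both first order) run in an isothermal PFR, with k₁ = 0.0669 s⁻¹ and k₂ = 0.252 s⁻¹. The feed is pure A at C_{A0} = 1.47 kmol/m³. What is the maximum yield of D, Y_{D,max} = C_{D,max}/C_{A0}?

0.164

Evaluating C_D at τ_opt = ln(k₂/k₁)/(k₂−k₁) gives C_{D,max}/C_{A0} = (k₁/k₂)^[k₂/(k₂−k₁)].
= (0.0669/0.252)^(0.252/(0.252−0.0669)) = (0.2655)^(1.361) = 0.1644.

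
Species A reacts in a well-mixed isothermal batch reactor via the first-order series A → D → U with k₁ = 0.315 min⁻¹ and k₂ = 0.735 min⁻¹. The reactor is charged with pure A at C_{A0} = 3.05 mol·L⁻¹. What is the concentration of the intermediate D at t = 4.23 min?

For first-order series with pure A initially, C_D(t) = k₁C_{A0}/(k₂−k₁)·(e^(−k₁t) − e^(−k₂t)).
e^(−k₁t) = e^(−0.315×4.23) = e^(−1.332) = 0.2638; e^(−k₂t) = e^(−3.109) = 0.04464.
C_D = 0.315×3.05/(0.735−0.315) × (0.2638−0.04464) = 2.288×0.2192 = 0.5014 mol·L⁻¹.

0.501 mol·L⁻¹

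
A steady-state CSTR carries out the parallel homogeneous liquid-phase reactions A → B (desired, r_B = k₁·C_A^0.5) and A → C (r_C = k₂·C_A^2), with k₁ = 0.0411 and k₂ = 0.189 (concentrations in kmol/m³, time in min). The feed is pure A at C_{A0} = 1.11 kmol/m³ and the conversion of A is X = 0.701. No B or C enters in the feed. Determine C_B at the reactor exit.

Exit C_A = C_{A0}(1−X) = 1.11×0.299 = 0.3319 kmol/m³.
Rates in a CSTR are evaluated at the outlet concentration: r_B = 0.0411×0.3319^0.5 = 0.02368, r_C = 0.189×0.3319^2 = 0.02082.
Fraction of consumed A going to B: r_B/(r_B+r_C) = 0.5321.
C_B = 0.5321·C_{A0}·X = 0.5321×1.11×0.701 = 0.414 kmol/m³.

0.414 kmol/m³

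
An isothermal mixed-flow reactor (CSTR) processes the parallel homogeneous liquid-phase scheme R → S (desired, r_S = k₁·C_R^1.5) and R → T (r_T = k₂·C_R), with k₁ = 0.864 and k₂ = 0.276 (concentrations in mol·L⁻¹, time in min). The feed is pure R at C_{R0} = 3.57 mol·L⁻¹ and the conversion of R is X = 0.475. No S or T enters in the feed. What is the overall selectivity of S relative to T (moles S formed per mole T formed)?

Exit C_R = C_{R0}(1−X) = 3.57×0.525 = 1.874 mol·L⁻¹.
A CSTR operates uniformly at the exit composition, giving r_S = 2.217 and r_T = 0.5173 (each k·C_R^n at C_R = 1.874).
Overall selectivity = C_S/C_T = r_Sτ/(r_Tτ) = r_S/r_T = 4.29.

4.29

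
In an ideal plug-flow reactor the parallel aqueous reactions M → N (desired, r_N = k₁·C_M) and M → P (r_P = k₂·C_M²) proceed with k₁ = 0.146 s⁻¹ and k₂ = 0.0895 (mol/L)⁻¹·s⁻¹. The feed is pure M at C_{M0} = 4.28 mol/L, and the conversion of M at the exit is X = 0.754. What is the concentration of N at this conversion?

1.29 mol/L

C_M = C_{M0}(1−X) = 1.053 mol/L.
Along a PFR/batch, dC_N/dC_M = −r_N/(r_N+r_P) = −k₁/(k₁+k₂·C_M).
Integrating from C_{M0} to C_M: C_N = (0.146/0.0895)·ln[(0.146+0.0895·4.28)/(0.146+0.0895·1.05)] = 1.631·ln(0.5291/0.2402) = 1.288 mol/L.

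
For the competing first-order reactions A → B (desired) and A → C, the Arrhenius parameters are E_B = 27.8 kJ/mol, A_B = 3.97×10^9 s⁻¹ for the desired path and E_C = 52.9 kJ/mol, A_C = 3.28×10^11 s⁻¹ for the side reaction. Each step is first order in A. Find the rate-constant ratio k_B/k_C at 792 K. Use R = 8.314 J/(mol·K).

0.548

Since both paths have the same order in A, the concentration cancels and S_{B/C} = k_B/k_C = (A_B/A_C)·exp[(E_C−E_B)/(RT)].
(E_C−E_B)/(RT) = (52.9−27.8)×10³/(8.314×792) = 25100/6585 = 3.812.
k_B/k_C = (3.97×10^9/3.28×10^11)·exp(3.812) = 0.01210 × 45.24 = 0.548.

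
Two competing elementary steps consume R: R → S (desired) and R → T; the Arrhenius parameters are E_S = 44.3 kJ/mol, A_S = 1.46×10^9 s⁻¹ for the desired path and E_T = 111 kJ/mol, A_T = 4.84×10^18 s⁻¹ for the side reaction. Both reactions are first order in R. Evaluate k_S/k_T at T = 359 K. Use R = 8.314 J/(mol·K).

1.53

Since both paths have the same order in R, the concentration cancels and S_{S/T} = k_S/k_T = (A_S/A_T)·exp[(E_T−E_S)/(RT)].
(E_T−E_S)/(RT) = (111−44.3)×10³/(8.314×359) = 66700/2985 = 22.35.
k_S/k_T = (1.46×10^9/4.84×10^18)·exp(22.35) = 3.017×10^-10 × 5.073×10^9 = 1.53.
Since E_S < E_T, lowering the temperature improves selectivity toward S.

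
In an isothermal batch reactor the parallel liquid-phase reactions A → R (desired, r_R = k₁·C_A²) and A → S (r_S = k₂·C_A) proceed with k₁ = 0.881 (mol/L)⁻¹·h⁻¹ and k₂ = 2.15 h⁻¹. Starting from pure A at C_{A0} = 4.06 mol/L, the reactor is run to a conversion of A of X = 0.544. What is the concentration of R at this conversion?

C_A = C_{A0}(1−X) = 1.851 mol/L.
Along a PFR/batch, dC_S/dC_A = −r_S/(r_R+r_S) = −k₂/(k₂+k₁·C_A).
Integrating from C_{A0} to C_A: C_S = (2.15/0.881)·ln[(2.15+0.881·4.06)/(2.15+0.881·1.85)] = 2.440·ln(5.727/3.781) = 1.013 mol/L.
Then C_R = (C_{A0}−C_A) − C_S = 2.209 − 1.013 = 1.195 mol/L.

1.20 mol/L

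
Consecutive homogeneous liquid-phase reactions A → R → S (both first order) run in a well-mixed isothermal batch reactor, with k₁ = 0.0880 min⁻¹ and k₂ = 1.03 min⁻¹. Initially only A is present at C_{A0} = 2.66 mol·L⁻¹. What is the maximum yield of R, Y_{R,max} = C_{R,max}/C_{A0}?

At the optimum, C_{R,max}/C_{A0} = (k₁/k₂)^[k₂/(k₂−k₁)].
= (0.0880/1.03)^(1.03/(1.03−0.0880)) = (0.08544)^(1.093) = 0.06790.

0.0679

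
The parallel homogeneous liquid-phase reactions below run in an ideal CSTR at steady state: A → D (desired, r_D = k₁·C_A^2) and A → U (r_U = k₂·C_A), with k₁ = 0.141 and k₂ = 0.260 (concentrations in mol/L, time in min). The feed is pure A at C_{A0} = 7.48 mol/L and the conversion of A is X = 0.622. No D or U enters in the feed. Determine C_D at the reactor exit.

Exit C_A = C_{A0}(1−X) = 7.48×0.378 = 2.827 mol/L.
Rates in a CSTR are evaluated at the outlet concentration: r_D = 0.141×2.827^2 = 1.127, r_U = 0.260×2.827 = 0.7351.
Fraction of consumed A going to D: r_D/(r_D+r_U) = 0.6053.
C_D = 0.6053·C_{A0}·X = 0.6053×7.48×0.622 = 2.82 mol/L.

2.82 mol/L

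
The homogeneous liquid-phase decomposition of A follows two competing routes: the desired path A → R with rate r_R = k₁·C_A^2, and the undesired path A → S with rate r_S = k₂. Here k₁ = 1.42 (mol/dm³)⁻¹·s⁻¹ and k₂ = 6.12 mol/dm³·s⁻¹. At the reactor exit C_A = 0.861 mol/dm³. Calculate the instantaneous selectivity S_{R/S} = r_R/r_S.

S_{R/S} = r_R/r_S = (k₁·C_A^2)/(k₂) = (k₁/k₂)·C_A^2.
= (1.42×0.8610^2) / (6.12) = 1.053/6.120 = 0.172.
Since the desired path is higher order in A, keeping C_A high (PFR or concentrated feed) favours R.

0.172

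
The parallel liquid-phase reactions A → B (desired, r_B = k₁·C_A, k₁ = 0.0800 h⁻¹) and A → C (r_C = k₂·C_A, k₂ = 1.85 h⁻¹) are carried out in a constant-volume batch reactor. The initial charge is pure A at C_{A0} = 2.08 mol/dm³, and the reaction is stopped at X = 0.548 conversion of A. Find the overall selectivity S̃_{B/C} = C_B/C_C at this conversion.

C_A = C_{A0}(1−X) = 0.9402 mol/dm³.
Both paths are first order in A, so the instantaneous fraction to B is constant: dC_B/d(−C_A) = k₁/(k₁+k₂) = 0.04145.
C_B = 0.04145·(C_{A0}−C_A) = 0.04145×1.140 = 0.0472 mol/dm³.
C_C = (C_{A0}−C_A)−C_B = 1.093 mol/dm³; S̃_{B/C} = 0.04725/1.093 = 0.0432.

0.0432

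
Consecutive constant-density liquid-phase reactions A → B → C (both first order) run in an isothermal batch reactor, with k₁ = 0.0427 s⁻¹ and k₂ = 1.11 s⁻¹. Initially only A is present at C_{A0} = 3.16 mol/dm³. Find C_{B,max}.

0.107 mol/dm³

Evaluating C_B at t_opt = ln(k₂/k₁)/(k₂−k₁) gives C_{B,max}/C_{A0} = (k₁/k₂)^[k₂/(k₂−k₁)].
= (0.0427/1.11)^(1.11/(1.11−0.0427)) = (0.03847)^(1.040) = 0.03377.
C_{B,max} = 0.03377×3.16 = 0.107 mol/dm³.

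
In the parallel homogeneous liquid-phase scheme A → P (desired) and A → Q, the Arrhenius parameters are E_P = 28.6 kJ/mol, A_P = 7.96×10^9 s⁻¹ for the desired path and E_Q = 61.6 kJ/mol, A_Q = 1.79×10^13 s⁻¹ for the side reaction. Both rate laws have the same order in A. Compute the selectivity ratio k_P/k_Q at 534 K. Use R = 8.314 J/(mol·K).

0.752

k_P/k_Q = (A_P/A_Q)·exp[−(E_P−E_Q)/(RT)] = (A_P/A_Q)·exp[(E_Q−E_P)/(RT)].
(E_Q−E_P)/(RT) = (61.6−28.6)×10³/(8.314×534) = 33000/4440 = 7.433.
k_P/k_Q = (7.96×10^9/1.79×10^13)·exp(7.433) = 4.447×10^-4 × 1691 = 0.752.
Since E_P < E_Q, lowering the temperature improves selectivity toward P.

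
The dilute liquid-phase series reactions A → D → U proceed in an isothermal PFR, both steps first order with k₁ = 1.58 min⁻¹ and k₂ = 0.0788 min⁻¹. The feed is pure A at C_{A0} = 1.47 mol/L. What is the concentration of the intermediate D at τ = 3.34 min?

The intermediate concentration in a first-order A→B→C sequence is C_D = k₁C_{A0}(e^(−k₁τ) − e^(−k₂τ))/(k₂−k₁).
e^(−k₁τ) = e^(−1.58×3.34) = e^(−5.277) = 0.005107; e^(−k₂τ) = e^(−0.2632) = 0.7686.
C_D = 1.58×1.47/(0.0788−1.58) × (0.005107−0.7686) = (-1.547)×(-0.7635) = 1.181 mol/L.

1.18 mol/L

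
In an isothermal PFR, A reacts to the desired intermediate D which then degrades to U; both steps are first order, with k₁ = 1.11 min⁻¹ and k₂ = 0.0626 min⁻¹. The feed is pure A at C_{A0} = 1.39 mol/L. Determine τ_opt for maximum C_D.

2.75 min

For first-order series the maximum of C_D occurs at τ_opt = ln(k₂/k₁)/(k₂−k₁).
= ln(0.0626/1.11)/(0.0626−1.11) = ln(0.05640)/-1.047 = -2.875/-1.047 = 2.75 min.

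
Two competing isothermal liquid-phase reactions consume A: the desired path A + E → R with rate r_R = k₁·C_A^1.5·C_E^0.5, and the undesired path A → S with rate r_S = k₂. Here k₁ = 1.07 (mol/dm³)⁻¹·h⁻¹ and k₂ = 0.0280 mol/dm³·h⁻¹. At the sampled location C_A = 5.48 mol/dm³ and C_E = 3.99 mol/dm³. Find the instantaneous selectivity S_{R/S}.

979

S_{R/S} = r_R/r_S = (k₁·C_A^1.5·C_E^0.5)/(k₂) = (k₁/k₂)·C_A^1.5·C_E^0.5.
= (1.07×5.480^1.5×3.990^0.5) / (0.0280) = 27.42/0.02800 = 979.
Since the desired path is higher order in A, keeping C_A high (PFR or concentrated feed) favours R.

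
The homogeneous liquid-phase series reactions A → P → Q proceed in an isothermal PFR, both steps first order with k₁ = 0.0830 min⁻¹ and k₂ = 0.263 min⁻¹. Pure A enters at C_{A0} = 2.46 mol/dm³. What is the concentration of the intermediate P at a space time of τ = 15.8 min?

0.288 mol/dm³

For first-order series with pure A initially, C_P(τ) = k₁C_{A0}/(k₂−k₁)·(e^(−k₁τ) − e^(−k₂τ)).
e^(−k₁τ) = e^(−0.0830×15.8) = e^(−1.311) = 0.2694; e^(−k₂τ) = e^(−4.155) = 0.01568.
C_P = 0.0830×2.46/(0.263−0.0830) × (0.2694−0.01568) = 1.134×0.2538 = 0.2879 mol/dm³.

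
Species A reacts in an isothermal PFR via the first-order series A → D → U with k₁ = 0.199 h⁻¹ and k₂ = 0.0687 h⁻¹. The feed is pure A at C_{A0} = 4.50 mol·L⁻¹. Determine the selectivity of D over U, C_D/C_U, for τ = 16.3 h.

Solving the coupled first-order balances gives C_D(τ) = [k₁/(k₂−k₁)]·C_{A0}·(e^(−k₁τ) − e^(−k₂τ)).
e^(−k₁τ) = e^(−0.199×16.3) = e^(−3.244) = 0.03902; e^(−k₂τ) = e^(−1.120) = 0.3263.
C_D = 0.199×4.50/(0.0687−0.199) × (0.03902−0.3263) = (-6.873)×(-0.2873) = 1.975 mol·L⁻¹.
C_A = C_{A0}e^(−k₁τ) = 0.1756 mol·L⁻¹, so C_U = C_{A0}−C_A−C_D = 2.350 mol·L⁻¹; C_D/C_U = 0.840.

0.840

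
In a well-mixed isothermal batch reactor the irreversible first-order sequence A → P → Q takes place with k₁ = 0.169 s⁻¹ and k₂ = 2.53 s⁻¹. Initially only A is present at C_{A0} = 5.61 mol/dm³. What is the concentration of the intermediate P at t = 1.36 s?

0.306 mol/dm³

Solving the coupled first-order balances gives C_P(t) = [k₁/(k₂−k₁)]·C_{A0}·(e^(−k₁t) − e^(−k₂t)).
e^(−k₁t) = e^(−0.169×1.36) = e^(−0.2298) = 0.7947; e^(−k₂t) = e^(−3.441) = 0.03204.
C_P = 0.169×5.61/(2.53−0.169) × (0.7947−0.03204) = 0.4016×0.7626 = 0.3062 mol/dm³.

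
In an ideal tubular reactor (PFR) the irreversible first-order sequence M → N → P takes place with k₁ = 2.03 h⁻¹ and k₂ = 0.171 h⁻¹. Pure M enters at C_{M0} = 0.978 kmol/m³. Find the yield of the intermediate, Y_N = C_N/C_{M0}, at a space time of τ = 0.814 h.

0.741

The intermediate concentration in a first-order A→B→C sequence is C_N = k₁C_{M0}(e^(−k₁τ) − e^(−k₂τ))/(k₂−k₁).
e^(−k₁τ) = e^(−2.03×0.814) = e^(−1.652) = 0.1916; e^(−k₂τ) = e^(−0.1392) = 0.8701.
C_N = 2.03×0.978/(0.171−2.03) × (0.1916−0.8701) = (-1.068)×(-0.6785) = 0.7246 kmol/m³.
Y_N = C_N/C_{M0} = 0.7246/0.978 = 0.741.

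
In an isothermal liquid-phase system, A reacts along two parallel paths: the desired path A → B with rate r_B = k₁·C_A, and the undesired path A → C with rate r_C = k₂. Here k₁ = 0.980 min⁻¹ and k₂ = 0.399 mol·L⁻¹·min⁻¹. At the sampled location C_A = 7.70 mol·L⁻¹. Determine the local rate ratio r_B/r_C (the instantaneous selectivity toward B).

S_{B/C} = r_B/r_C = (k₁·C_A)/(k₂) = (k₁/k₂)·C_A.
= (0.980×7.700) / (0.399) = 7.546/0.3990 = 18.9.
Since the desired path is higher order in A, keeping C_A high (PFR or concentrated feed) favours B.

18.9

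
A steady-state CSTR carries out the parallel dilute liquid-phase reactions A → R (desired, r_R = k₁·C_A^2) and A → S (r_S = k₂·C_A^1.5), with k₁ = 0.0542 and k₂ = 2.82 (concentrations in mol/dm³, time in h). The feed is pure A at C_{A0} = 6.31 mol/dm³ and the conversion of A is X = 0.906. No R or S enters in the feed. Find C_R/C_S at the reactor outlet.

Exit C_A = C_{A0}(1−X) = 6.31×0.0940 = 0.5931 mol/dm³.
In a CSTR the entire volume is at exit conditions, so r_R = 0.0542×0.5931^2 = 0.01907 and r_S = 2.82×0.5931^1.5 = 1.288.
Overall selectivity = C_R/C_S = r_Rτ/(r_Sτ) = r_R/r_S = 0.0148.

0.0148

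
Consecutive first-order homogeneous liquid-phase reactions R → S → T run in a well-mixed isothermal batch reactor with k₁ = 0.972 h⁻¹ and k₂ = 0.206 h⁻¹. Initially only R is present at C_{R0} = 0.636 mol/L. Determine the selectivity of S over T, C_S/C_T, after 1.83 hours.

3.75

Solving the coupled first-order balances gives C_S(t) = [k₁/(k₂−k₁)]·C_{R0}·(e^(−k₁t) − e^(−k₂t)).
e^(−k₁t) = e^(−0.972×1.83) = e^(−1.779) = 0.1688; e^(−k₂t) = e^(−0.3770) = 0.6859.
C_S = 0.972×0.636/(0.206−0.972) × (0.1688−0.6859) = (-0.8070)×(-0.5171) = 0.4173 mol/L.
C_R = C_{R0}e^(−k₁t) = 0.1074 mol/L, so C_T = C_{R0}−C_R−C_S = 0.1113 mol/L; C_S/C_T = 3.75.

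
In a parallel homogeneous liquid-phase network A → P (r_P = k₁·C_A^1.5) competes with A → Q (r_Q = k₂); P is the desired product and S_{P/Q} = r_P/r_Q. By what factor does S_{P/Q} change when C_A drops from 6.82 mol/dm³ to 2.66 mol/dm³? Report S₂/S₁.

S_{P/Q} = (k₁/k₂)·C_A^1.5, so S₂/S₁ = (C_{A,2}/C_{A,1})^1.5.
= (2.66/6.82)^1.5 = (0.3900)^1.5 = 0.244.
Selectivity toward P falls as C_A falls — high-concentration operation is favoured.

0.244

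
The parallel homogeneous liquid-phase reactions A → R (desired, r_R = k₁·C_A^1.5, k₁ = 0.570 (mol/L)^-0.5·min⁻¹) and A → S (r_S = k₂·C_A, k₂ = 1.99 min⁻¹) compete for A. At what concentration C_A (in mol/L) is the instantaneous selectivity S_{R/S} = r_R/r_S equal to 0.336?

1.38 mol/L

S_{R/S} = (k₁/k₂)·C_A^0.5 ⇒ C_A = (S·k₂/k₁)^(2).
= (0.336×1.99/0.570)^(2) = (1.173)^(2) = 1.38 mol/L.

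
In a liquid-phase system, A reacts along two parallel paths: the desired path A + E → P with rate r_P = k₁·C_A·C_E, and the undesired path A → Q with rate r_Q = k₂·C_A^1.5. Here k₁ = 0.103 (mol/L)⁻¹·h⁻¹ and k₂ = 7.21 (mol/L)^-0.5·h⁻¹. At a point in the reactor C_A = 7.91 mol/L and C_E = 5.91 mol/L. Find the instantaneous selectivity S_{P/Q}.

S_{P/Q} = r_P/r_Q = (k₁·C_A·C_E)/(k₂·C_A^1.5) = (k₁/k₂)·C_A^-0.5·C_E.
= (0.103×7.910×5.910) / (7.21×7.910^1.5) = 4.815/160.4 = 0.0300.
The undesired path is higher order in A, so low C_A (CSTR or dilute feed) favours P.

0.0300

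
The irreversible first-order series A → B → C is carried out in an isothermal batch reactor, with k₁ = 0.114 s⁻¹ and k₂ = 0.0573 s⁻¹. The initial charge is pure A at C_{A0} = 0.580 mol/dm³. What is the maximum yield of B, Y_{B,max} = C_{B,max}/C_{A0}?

Evaluating C_B at t_opt = ln(k₂/k₁)/(k₂−k₁) gives C_{B,max}/C_{A0} = (k₁/k₂)^[k₂/(k₂−k₁)].
= (0.114/0.0573)^(0.0573/(0.0573−0.114)) = (1.990)^(-1.011) = 0.4990.

0.499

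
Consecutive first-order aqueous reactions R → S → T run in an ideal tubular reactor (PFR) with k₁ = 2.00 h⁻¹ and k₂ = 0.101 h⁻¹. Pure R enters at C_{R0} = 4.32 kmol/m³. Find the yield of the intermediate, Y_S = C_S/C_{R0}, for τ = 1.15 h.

Solving the coupled first-order balances gives C_S(τ) = [k₁/(k₂−k₁)]·C_{R0}·(e^(−k₁τ) − e^(−k₂τ)).
e^(−k₁τ) = e^(−2.00×1.15) = e^(−2.300) = 0.1003; e^(−k₂τ) = e^(−0.1162) = 0.8903.
C_S = 2.00×4.32/(0.101−2.00) × (0.1003−0.8903) = (-4.550)×(-0.7901) = 3.595 kmol/m³.
Y_S = C_S/C_{R0} = 3.595/4.32 = 0.832.

0.832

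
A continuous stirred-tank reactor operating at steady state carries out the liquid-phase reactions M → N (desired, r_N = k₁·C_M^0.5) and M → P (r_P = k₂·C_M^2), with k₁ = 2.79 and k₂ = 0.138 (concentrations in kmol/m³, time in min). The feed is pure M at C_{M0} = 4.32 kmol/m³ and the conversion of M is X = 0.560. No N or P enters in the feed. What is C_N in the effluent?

Exit C_M = C_{M0}(1−X) = 4.32×0.440 = 1.901 kmol/m³.
In a CSTR the entire volume is at exit conditions, so r_N = 2.79×1.901^0.5 = 3.847 and r_P = 0.138×1.901^2 = 0.4986.
Fraction of consumed M going to N: r_N/(r_N+r_P) = 0.8853.
C_N = 0.8853·C_{M0}·X = 0.8853×4.32×0.560 = 2.14 kmol/m³.

2.14 kmol/m³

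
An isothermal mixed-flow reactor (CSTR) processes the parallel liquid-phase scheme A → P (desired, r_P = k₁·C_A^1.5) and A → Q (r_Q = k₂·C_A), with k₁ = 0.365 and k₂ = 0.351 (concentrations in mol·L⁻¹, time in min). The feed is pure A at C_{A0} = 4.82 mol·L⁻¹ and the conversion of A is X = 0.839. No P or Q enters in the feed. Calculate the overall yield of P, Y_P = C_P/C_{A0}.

Exit C_A = C_{A0}(1−X) = 4.82×0.161 = 0.7760 mol·L⁻¹.
Rates in a CSTR are evaluated at the outlet concentration: r_P = 0.365×0.7760^1.5 = 0.2495, r_Q = 0.351×0.7760 = 0.2724.
Fraction of consumed A going to P: r_P/(r_P+r_Q) = 0.4781.
C_P = 0.4781·C_{A0}·X = 0.4781×4.82×0.839 = 1.93 mol·L⁻¹; Y_P = C_P/C_{A0} = 0.401.

0.401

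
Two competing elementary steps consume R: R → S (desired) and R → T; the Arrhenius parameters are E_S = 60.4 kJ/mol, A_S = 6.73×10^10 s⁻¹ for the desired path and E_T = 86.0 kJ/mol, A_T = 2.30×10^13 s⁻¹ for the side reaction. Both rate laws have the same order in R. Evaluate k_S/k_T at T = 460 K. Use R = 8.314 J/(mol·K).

With equal orders, S_{S/T} = k_S/k_T = (A_S/A_T)·exp[(E_T−E_S)/(RT)].
(E_T−E_S)/(RT) = (86.0−60.4)×10³/(8.314×460) = 25600/3824 = 6.694.
k_S/k_T = (6.73×10^10/2.30×10^13)·exp(6.694) = 0.002926 × 807.4 = 2.36.

2.36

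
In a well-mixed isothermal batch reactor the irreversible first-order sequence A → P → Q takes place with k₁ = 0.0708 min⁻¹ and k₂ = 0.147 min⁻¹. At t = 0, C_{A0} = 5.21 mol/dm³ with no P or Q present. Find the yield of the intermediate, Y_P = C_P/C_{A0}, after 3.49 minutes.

0.169

The intermediate concentration in a first-order A→B→C sequence is C_P = k₁C_{A0}(e^(−k₁t) − e^(−k₂t))/(k₂−k₁).
e^(−k₁t) = e^(−0.0708×3.49) = e^(−0.2471) = 0.7811; e^(−k₂t) = e^(−0.5130) = 0.5987.
C_P = 0.0708×5.21/(0.147−0.0708) × (0.7811−0.5987) = 4.841×0.1824 = 0.8829 mol/dm³.
Y_P = C_P/C_{A0} = 0.8829/5.21 = 0.169.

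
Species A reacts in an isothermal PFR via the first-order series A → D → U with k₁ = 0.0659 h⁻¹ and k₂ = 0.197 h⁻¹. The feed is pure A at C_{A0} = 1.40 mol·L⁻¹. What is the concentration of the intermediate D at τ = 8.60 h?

0.270 mol·L⁻¹

Solving the coupled first-order balances gives C_D(τ) = [k₁/(k₂−k₁)]·C_{A0}·(e^(−k₁τ) − e^(−k₂τ)).
e^(−k₁τ) = e^(−0.0659×8.60) = e^(−0.5667) = 0.5674; e^(−k₂τ) = e^(−1.694) = 0.1837.
C_D = 0.0659×1.40/(0.197−0.0659) × (0.5674−0.1837) = 0.7037×0.3836 = 0.2700 mol·L⁻¹.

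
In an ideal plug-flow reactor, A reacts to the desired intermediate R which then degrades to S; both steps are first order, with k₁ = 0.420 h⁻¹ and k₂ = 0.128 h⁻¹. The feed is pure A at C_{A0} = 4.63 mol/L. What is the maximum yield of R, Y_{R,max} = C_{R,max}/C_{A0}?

At the optimum, C_{R,max}/C_{A0} = (k₁/k₂)^[k₂/(k₂−k₁)].
= (0.420/0.128)^(0.128/(0.128−0.420)) = (3.281)^(-0.4384) = 0.5940.

0.594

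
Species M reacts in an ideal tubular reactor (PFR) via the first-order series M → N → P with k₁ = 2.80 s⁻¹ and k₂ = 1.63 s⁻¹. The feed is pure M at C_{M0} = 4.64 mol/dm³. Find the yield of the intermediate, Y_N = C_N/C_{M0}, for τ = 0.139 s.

0.286

For first-order series with pure M initially, C_N(τ) = k₁C_{M0}/(k₂−k₁)·(e^(−k₁τ) − e^(−k₂τ)).
e^(−k₁τ) = e^(−2.80×0.139) = e^(−0.3892) = 0.6776; e^(−k₂τ) = e^(−0.2266) = 0.7973.
C_N = 2.80×4.64/(1.63−2.80) × (0.6776−0.7973) = (-11.10)×(-0.1197) = 1.329 mol/dm³.
Y_N = C_N/C_{M0} = 1.329/4.64 = 0.286.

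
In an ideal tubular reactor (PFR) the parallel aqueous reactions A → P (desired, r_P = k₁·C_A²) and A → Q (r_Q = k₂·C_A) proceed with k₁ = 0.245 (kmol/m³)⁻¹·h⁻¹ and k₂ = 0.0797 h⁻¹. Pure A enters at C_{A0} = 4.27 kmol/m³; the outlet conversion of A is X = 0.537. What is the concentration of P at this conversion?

2.07 kmol/m³

C_A = C_{A0}(1−X) = 1.977 kmol/m³.
Along a PFR/batch, dC_Q/dC_A = −r_Q/(r_P+r_Q) = −k₂/(k₂+k₁·C_A).
Integrating from C_{A0} to C_A: C_Q = (0.0797/0.245)·ln[(0.0797+0.245·4.27)/(0.0797+0.245·1.98)] = 0.3253·ln(1.126/0.5641) = 0.2248 kmol/m³.
Then C_P = (C_{A0}−C_A) − C_Q = 2.293 − 0.2248 = 2.068 kmol/m³.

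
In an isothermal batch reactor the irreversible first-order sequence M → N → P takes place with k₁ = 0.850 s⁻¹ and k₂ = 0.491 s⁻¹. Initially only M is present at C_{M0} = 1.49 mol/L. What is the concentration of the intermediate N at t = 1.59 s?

0.703 mol/L

For first-order series with pure M initially, C_N(t) = k₁C_{M0}/(k₂−k₁)·(e^(−k₁t) − e^(−k₂t)).
e^(−k₁t) = e^(−0.850×1.59) = e^(−1.351) = 0.2589; e^(−k₂t) = e^(−0.7807) = 0.4581.
C_N = 0.850×1.49/(0.491−0.850) × (0.2589−0.4581) = (-3.528)×(-0.1992) = 0.7029 mol/L.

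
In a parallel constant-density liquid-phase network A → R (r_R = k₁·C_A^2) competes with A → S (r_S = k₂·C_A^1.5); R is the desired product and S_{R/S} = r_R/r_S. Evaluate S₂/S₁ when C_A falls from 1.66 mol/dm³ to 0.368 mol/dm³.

0.471

S_{R/S} = (k₁/k₂)·C_A^0.5, so S₂/S₁ = (C_{A,2}/C_{A,1})^0.5.
= (0.368/1.66)^0.5 = (0.2217)^0.5 = 0.471.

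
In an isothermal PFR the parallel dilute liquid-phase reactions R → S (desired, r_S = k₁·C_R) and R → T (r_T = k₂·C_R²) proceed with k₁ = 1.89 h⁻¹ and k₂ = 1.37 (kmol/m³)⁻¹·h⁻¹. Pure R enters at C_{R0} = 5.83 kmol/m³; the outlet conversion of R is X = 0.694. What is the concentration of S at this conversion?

C_R = C_{R0}(1−X) = 1.784 kmol/m³.
Along a PFR/batch, dC_S/dC_R = −r_S/(r_S+r_T) = −k₁/(k₁+k₂·C_R).
Integrating from C_{R0} to C_R: C_S = (1.89/1.37)·ln[(1.89+1.37·5.83)/(1.89+1.37·1.78)] = 1.380·ln(9.877/4.334) = 1.136 kmol/m³.

1.14 kmol/m³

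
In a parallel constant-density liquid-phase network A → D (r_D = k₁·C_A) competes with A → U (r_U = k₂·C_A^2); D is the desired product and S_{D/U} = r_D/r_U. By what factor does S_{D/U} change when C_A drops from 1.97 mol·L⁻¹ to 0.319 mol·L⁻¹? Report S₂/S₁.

6.18

S_{D/U} = (k₁/k₂)·C_A⁻¹, so S₂/S₁ = (C_{A,2}/C_{A,1})⁻¹.
= 1.97/0.319 = 6.18.
Selectivity toward D rises as C_A falls — low-concentration operation is favoured.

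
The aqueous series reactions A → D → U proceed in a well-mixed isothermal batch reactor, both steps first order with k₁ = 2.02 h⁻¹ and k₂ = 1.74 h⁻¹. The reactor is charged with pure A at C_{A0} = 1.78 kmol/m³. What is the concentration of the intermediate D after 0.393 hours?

0.675 kmol/m³

For first-order series with pure A initially, C_D(t) = k₁C_{A0}/(k₂−k₁)·(e^(−k₁t) − e^(−k₂t)).
e^(−k₁t) = e^(−2.02×0.393) = e^(−0.7939) = 0.4521; e^(−k₂t) = e^(−0.6838) = 0.5047.
C_D = 2.02×1.78/(1.74−2.02) × (0.4521−0.5047) = (-12.84)×(-0.05259) = 0.6753 kmol/m³.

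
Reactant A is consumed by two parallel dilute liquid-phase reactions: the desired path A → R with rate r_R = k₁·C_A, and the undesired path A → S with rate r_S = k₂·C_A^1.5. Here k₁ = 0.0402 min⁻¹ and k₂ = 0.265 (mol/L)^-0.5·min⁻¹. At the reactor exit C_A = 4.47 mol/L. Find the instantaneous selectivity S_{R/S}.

S_{R/S} = r_R/r_S = (k₁·C_A)/(k₂·C_A^1.5) = (k₁/k₂)·C_A^-0.5.
= (0.0402×4.470) / (0.265×4.470^1.5) = 0.1797/2.504 = 0.0718.

0.0718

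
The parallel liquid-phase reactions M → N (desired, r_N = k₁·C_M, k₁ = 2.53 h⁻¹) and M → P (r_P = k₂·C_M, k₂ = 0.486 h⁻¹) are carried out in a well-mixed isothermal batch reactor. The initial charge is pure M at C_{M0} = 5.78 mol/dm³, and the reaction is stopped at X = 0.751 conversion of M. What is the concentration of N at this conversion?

C_M = C_{M0}(1−X) = 1.439 mol/dm³.
Both paths are first order in M, so the instantaneous fraction to N is constant: dC_N/d(−C_M) = k₁/(k₁+k₂) = 0.8389.
C_N = 0.8389·(C_{M0}−C_M) = 0.8389×4.341 = 3.64 mol/dm³.

3.64 mol/dm³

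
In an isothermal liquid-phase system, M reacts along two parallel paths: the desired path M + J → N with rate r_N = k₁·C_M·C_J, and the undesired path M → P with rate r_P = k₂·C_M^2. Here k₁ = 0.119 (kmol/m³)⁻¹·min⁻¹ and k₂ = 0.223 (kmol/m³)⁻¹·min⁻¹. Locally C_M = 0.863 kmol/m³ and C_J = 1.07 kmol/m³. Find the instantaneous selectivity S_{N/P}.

0.662

S_{N/P} = r_N/r_P = (k₁·C_M·C_J)/(k₂·C_M^2) = (k₁/k₂)·C_M⁻¹·C_J.
= (0.119×0.8630×1.070) / (0.223×0.8630^2) = 0.1099/0.1661 = 0.662.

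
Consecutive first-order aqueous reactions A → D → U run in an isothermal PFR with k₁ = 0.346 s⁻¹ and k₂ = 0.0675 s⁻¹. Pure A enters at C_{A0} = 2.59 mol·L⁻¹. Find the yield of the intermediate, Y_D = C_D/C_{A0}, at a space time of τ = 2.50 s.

For first-order series with pure A initially, C_D(τ) = k₁C_{A0}/(k₂−k₁)·(e^(−k₁τ) − e^(−k₂τ)).
e^(−k₁τ) = e^(−0.346×2.50) = e^(−0.8650) = 0.4211; e^(−k₂τ) = e^(−0.1688) = 0.8447.
C_D = 0.346×2.59/(0.0675−0.346) × (0.4211−0.8447) = (-3.218)×(-0.4237) = 1.363 mol·L⁻¹.
Y_D = C_D/C_{A0} = 1.363/2.59 = 0.526.

0.526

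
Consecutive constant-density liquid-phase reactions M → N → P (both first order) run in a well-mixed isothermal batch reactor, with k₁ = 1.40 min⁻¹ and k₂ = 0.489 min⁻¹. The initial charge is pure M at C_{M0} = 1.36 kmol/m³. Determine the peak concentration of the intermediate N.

0.773 kmol/m³

Evaluating C_N at t_opt = ln(k₂/k₁)/(k₂−k₁) gives C_{N,max}/C_{M0} = (k₁/k₂)^[k₂/(k₂−k₁)].
= (1.40/0.489)^(0.489/(0.489−1.40)) = (2.863)^(-0.5368) = 0.5686.
C_{N,max} = 0.5686×1.36 = 0.773 kmol/m³.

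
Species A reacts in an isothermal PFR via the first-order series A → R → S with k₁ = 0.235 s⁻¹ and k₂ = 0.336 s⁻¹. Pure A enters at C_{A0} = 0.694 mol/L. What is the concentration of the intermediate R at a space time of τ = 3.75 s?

0.211 mol/L

Solving the coupled first-order balances gives C_R(τ) = [k₁/(k₂−k₁)]·C_{A0}·(e^(−k₁τ) − e^(−k₂τ)).
e^(−k₁τ) = e^(−0.235×3.75) = e^(−0.8812) = 0.4143; e^(−k₂τ) = e^(−1.260) = 0.2837.
C_R = 0.235×0.694/(0.336−0.235) × (0.4143−0.2837) = 1.615×0.1306 = 0.2109 mol/L.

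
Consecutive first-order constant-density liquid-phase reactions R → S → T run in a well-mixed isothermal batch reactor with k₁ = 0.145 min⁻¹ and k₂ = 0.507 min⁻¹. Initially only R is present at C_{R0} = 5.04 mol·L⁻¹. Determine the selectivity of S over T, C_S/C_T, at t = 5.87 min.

The intermediate concentration in a first-order A→B→C sequence is C_S = k₁C_{R0}(e^(−k₁t) − e^(−k₂t))/(k₂−k₁).
e^(−k₁t) = e^(−0.145×5.87) = e^(−0.8511) = 0.4269; e^(−k₂t) = e^(−2.976) = 0.05099.
C_S = 0.145×5.04/(0.507−0.145) × (0.4269−0.05099) = 2.019×0.3759 = 0.7589 mol·L⁻¹.
C_R = C_{R0}e^(−k₁t) = 2.152 mol·L⁻¹, so C_T = C_{R0}−C_R−C_S = 2.129 mol·L⁻¹; C_S/C_T = 0.356.

0.356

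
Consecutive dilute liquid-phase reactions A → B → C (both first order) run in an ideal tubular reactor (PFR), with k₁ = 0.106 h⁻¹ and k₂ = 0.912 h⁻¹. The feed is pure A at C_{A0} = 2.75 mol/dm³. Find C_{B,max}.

At the optimum, C_{B,max}/C_{A0} = (k₁/k₂)^[k₂/(k₂−k₁)].
= (0.106/0.912)^(0.912/(0.912−0.106)) = (0.1162)^(1.132) = 0.08758.
C_{B,max} = 0.08758×2.75 = 0.241 mol/dm³.

0.241 mol/dm³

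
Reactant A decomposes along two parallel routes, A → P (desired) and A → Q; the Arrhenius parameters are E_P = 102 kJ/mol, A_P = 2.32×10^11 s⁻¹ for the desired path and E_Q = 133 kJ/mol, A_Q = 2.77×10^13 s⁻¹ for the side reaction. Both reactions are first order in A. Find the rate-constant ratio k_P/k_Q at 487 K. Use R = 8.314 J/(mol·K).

17.7

Since both paths have the same order in A, the concentration cancels and S_{P/Q} = k_P/k_Q = (A_P/A_Q)·exp[(E_Q−E_P)/(RT)].
(E_Q−E_P)/(RT) = (133−102)×10³/(8.314×487) = 31000/4049 = 7.656.
k_P/k_Q = (2.32×10^11/2.77×10^13)·exp(7.656) = 0.008375 × 2114 = 17.7.
Since E_P < E_Q, lowering the temperature improves selectivity toward P.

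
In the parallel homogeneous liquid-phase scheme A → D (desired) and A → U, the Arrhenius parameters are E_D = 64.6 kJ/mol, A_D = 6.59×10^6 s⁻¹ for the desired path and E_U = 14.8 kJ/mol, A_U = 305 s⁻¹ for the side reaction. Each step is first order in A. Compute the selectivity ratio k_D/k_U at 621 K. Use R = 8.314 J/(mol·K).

1.40

Since both paths have the same order in A, the concentration cancels and S_{D/U} = k_D/k_U = (A_D/A_U)·exp[(E_U−E_D)/(RT)].
(E_U−E_D)/(RT) = (14.8−64.6)×10³/(8.314×621) = -49800/5163 = -9.646.
k_D/k_U = (6.59×10^6/305)·exp(-9.646) = 21607 × 6.471×10^-5 = 1.40.
Since E_D > E_U, raising the temperature improves selectivity toward D.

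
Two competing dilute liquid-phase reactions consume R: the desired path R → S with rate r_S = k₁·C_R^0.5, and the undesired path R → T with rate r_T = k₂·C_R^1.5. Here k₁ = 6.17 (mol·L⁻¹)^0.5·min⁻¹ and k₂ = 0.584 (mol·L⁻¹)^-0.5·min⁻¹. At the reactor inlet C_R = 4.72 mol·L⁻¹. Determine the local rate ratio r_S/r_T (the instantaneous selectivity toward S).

S_{S/T} = r_S/r_T = (k₁·C_R^0.5)/(k₂·C_R^1.5) = (k₁/k₂)·C_R⁻¹.
= (6.17×4.720^0.5) / (0.584×4.720^1.5) = 13.40/5.989 = 2.24.

2.24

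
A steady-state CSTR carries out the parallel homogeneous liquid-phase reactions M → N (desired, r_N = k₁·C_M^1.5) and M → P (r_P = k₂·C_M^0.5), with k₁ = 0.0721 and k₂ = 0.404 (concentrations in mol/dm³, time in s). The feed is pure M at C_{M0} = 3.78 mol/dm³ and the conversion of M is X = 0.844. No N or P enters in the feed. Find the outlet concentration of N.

Exit C_M = C_{M0}(1−X) = 3.78×0.156 = 0.5897 mol/dm³.
In a CSTR the entire volume is at exit conditions, so r_N = 0.0721×0.5897^1.5 = 0.03265 and r_P = 0.404×0.5897^0.5 = 0.3102.
Fraction of consumed M going to N: r_N/(r_N+r_P) = 0.09522.
C_N = 0.09522·C_{M0}·X = 0.09522×3.78×0.844 = 0.304 mol/dm³.

0.304 mol/dm³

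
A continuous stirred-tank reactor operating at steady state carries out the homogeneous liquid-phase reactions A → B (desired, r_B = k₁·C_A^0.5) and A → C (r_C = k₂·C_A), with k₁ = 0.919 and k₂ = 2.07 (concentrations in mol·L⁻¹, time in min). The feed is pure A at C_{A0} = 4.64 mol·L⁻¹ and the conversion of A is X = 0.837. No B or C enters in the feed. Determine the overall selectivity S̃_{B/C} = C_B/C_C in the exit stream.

Exit C_A = C_{A0}(1−X) = 4.64×0.163 = 0.7563 mol·L⁻¹.
A CSTR operates uniformly at the exit composition, giving r_B = 0.7992 and r_C = 1.566 (each k·C_A^n at C_A = 0.7563).
Overall selectivity = C_B/C_C = r_Bτ/(r_Cτ) = r_B/r_C = 0.510.

0.510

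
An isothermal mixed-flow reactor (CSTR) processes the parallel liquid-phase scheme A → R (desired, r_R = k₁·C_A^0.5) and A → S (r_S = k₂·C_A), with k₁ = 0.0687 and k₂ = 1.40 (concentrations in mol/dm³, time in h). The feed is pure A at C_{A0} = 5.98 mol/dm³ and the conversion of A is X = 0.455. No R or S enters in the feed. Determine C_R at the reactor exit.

Exit C_A = C_{A0}(1−X) = 5.98×0.545 = 3.259 mol/dm³.
In a CSTR the entire volume is at exit conditions, so r_R = 0.0687×3.259^0.5 = 0.1240 and r_S = 1.40×3.259 = 4.563.
Fraction of consumed A going to R: r_R/(r_R+r_S) = 0.02646.
C_R = 0.02646·C_{A0}·X = 0.02646×5.98×0.455 = 0.0720 mol/dm³.

0.0720 mol/dm³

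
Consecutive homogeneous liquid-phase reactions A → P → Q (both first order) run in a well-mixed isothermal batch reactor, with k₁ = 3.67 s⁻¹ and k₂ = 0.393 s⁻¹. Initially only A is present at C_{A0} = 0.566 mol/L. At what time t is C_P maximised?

0.682 s

For first-order series the maximum of C_P occurs at t_opt = ln(k₂/k₁)/(k₂−k₁).
= ln(0.393/3.67)/(0.393−3.67) = ln(0.1071)/-3.277 = -2.234/-3.277 = 0.682 s.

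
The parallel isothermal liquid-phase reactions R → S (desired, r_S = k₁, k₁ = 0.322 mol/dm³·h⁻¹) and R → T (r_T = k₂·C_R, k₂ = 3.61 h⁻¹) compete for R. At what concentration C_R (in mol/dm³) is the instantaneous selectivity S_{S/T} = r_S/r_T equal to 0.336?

0.265 mol/dm³

S_{S/T} = (k₁/k₂)·C_R⁻¹ ⇒ C_R = (S·k₂/k₁)^(-1).
= (0.336×3.61/0.322)^(-1) = (3.767)^(-1) = 0.265 mol/dm³.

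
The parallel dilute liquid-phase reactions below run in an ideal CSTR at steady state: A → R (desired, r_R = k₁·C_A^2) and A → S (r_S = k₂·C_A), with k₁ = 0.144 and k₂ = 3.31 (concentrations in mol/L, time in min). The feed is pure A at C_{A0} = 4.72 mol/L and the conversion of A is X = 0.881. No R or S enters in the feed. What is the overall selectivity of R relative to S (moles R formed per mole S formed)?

Exit C_A = C_{A0}(1−X) = 4.72×0.119 = 0.5617 mol/L.
A CSTR operates uniformly at the exit composition, giving r_R = 0.04543 and r_S = 1.859 (each k·C_A^n at C_A = 0.5617).
Overall selectivity = C_R/C_S = r_Rτ/(r_Sτ) = r_R/r_S = 0.0244.

0.0244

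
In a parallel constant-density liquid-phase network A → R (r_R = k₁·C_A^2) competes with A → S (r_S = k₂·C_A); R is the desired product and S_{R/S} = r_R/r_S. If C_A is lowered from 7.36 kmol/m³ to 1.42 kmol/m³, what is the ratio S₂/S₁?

S_{R/S} = (k₁/k₂)·C_A, so S₂/S₁ = (C_{A,2}/C_{A,1}).
= 1.42/7.36 = 0.193.
Selectivity toward R falls as C_A falls — high-concentration operation is favoured.

0.193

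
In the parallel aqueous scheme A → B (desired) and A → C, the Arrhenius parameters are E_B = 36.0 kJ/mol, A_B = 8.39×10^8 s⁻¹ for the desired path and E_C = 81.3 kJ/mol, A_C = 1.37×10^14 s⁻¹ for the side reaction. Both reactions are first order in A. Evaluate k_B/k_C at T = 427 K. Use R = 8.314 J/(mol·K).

2.13

With equal orders, S_{B/C} = k_B/k_C = (A_B/A_C)·exp[(E_C−E_B)/(RT)].
(E_C−E_B)/(RT) = (81.3−36.0)×10³/(8.314×427) = 45300/3550 = 12.76.
k_B/k_C = (8.39×10^8/1.37×10^14)·exp(12.76) = 6.124×10^-6 × 3.481×10^5 = 2.13.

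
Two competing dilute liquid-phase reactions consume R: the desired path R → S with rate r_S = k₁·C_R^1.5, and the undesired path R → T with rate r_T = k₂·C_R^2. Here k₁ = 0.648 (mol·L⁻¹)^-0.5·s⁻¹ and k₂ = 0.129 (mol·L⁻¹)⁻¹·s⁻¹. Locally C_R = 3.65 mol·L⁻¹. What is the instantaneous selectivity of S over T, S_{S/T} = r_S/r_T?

2.63

S_{S/T} = r_S/r_T = (k₁·C_R^1.5)/(k₂·C_R^2) = (k₁/k₂)·C_R^-0.5.
= (0.648×3.650^1.5) / (0.129×3.650^2) = 4.519/1.719 = 2.63.
The undesired path is higher order in R, so low C_R (CSTR or dilute feed) favours S.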